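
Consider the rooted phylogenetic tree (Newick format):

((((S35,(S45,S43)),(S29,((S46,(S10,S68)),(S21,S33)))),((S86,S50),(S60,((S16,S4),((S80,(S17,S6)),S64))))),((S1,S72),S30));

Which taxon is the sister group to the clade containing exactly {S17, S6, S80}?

The clade containing exactly {S17, S6, S80} attaches to the tree at the node subtending ((S80,(S17,S6)),S64).
The other lineage descending from that same node — the sister group — is the single tip S64.

S64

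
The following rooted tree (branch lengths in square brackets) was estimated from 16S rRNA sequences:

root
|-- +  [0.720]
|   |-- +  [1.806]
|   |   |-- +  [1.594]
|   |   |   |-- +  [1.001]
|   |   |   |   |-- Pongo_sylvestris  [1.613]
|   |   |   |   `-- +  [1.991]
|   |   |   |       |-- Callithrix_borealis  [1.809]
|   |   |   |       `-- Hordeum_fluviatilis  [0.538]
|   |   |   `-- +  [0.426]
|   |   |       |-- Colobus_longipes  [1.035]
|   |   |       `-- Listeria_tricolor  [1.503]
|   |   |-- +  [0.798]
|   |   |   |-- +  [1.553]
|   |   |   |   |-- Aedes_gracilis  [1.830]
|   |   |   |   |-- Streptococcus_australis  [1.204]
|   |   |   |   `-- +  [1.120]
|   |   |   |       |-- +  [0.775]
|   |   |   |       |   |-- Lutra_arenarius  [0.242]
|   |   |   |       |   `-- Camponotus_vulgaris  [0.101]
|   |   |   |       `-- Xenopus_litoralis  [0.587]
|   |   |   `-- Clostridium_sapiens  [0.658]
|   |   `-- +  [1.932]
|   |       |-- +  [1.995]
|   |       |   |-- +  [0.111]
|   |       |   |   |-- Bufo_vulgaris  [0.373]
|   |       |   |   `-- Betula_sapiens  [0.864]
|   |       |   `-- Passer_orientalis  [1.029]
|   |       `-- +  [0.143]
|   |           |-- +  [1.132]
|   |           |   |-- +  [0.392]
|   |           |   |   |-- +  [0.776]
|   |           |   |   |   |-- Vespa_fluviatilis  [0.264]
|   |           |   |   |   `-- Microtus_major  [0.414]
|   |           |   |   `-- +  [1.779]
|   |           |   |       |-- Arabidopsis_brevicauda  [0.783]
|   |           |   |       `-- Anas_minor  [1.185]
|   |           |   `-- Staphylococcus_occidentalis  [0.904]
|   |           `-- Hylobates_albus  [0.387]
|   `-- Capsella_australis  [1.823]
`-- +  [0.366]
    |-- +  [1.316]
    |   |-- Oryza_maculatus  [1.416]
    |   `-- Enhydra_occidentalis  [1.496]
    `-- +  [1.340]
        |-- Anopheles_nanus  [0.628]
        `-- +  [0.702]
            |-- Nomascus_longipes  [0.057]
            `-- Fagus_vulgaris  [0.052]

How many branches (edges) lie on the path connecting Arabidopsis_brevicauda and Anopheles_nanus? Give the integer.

11

The MRCA of Arabidopsis_brevicauda and Anopheles_nanus is the root of the tree.
From Arabidopsis_brevicauda up to that node: 8 branches. From Anopheles_nanus up to the same node: 3 branches. Total: 8 + 3 = 11.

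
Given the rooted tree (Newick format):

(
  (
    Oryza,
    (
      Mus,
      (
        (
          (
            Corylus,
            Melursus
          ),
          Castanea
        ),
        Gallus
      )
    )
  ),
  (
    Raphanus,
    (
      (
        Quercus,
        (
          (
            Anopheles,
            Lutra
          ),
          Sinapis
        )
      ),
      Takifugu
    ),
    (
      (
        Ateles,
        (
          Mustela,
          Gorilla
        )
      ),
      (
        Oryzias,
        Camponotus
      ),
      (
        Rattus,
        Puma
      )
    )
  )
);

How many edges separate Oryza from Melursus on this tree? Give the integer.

6

The MRCA of Oryza and Melursus is the node subtending (Oryza,(Mus,(((Corylus,Melursus),Castanea),Gallus))).
From Oryza up to that node: 1 branch. From Melursus up to the same node: 5 branches. Total: 1 + 5 = 6.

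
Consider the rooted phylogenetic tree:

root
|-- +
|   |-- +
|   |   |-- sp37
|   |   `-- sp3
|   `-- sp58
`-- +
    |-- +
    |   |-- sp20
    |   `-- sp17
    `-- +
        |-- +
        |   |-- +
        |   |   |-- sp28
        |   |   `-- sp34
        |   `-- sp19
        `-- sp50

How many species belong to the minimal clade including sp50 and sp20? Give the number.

6

The MRCA of sp50 and sp20 is the node subtending ((sp20,sp17),(((sp28,sp34),sp19),sp50)).
That clade contains 6 terminal taxa: sp17, sp19, sp20, sp28, sp34, sp50.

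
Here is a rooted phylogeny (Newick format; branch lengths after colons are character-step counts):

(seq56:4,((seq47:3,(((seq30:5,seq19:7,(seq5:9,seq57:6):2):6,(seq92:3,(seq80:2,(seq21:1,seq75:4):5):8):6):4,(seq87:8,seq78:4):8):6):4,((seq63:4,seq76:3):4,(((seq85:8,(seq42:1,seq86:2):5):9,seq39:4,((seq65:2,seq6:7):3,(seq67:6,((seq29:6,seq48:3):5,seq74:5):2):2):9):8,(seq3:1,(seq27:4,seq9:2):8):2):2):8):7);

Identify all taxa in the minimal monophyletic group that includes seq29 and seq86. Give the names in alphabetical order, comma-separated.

seq29, seq39, seq42, seq48, seq6, seq65, seq67, seq74, seq85, seq86

Tracing seq29: it sits inside (seq29,seq48).
Tracing seq86: it sits inside (seq42,seq86).
The smallest clade enclosing both is ((seq85,(seq42,seq86)),seq39,((seq65,seq6),(seq67,((seq29,seq48),seq74)))); the answer is its 10 terminal taxa in alphabetical order.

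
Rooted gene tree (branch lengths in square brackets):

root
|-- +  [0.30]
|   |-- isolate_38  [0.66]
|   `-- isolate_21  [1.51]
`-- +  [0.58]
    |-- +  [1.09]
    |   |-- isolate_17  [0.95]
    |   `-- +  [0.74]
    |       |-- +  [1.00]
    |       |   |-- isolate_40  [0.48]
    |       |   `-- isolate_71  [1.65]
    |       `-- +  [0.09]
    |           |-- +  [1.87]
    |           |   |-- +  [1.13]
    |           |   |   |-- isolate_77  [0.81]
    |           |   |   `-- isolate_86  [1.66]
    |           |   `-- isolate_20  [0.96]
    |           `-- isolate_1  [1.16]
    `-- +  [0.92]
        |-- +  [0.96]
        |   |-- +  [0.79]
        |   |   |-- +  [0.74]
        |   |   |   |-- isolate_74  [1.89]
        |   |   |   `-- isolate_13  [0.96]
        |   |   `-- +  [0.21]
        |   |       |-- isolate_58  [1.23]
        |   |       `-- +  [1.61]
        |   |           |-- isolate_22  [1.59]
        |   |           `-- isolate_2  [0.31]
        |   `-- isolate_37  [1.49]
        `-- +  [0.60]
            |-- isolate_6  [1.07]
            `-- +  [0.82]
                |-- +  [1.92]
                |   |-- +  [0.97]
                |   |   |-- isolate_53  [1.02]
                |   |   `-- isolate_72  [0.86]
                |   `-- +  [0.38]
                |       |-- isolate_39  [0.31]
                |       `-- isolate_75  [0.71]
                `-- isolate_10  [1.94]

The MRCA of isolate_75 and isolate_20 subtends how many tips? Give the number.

19

The MRCA of isolate_75 and isolate_20 is the node subtending ((isolate_17,((isolate_40,isolate_71),(((isolate_77,isolate_86),isolate_20),isolate_1))),((((isolate_74,isolate_13),(isolate_58,(isolate_22,isolate_2))),isolate_37),(isolate_6,(((isolate_53,isolate_72),(isolate_39,isolate_75)),isolate_10)))).
That clade contains 19 terminal taxa: isolate_1, isolate_10, isolate_13, isolate_17, isolate_2, isolate_20, isolate_22, isolate_37, isolate_39, isolate_40, isolate_53, isolate_58, isolate_6, isolate_71, isolate_72, isolate_74, isolate_75, isolate_77, isolate_86.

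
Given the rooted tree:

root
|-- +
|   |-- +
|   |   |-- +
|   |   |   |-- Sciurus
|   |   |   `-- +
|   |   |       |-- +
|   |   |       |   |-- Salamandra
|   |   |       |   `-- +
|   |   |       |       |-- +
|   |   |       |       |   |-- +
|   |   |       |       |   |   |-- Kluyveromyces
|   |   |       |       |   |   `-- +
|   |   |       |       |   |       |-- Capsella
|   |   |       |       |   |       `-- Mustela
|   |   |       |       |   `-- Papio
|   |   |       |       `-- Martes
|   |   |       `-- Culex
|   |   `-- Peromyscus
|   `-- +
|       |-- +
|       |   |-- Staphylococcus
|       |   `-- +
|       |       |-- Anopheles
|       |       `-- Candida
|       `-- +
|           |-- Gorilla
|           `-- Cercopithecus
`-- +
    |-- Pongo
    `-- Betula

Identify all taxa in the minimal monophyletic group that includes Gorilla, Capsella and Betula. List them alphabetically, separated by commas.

Tracing Gorilla: it sits inside (Gorilla,Cercopithecus).
Tracing Capsella: it sits inside (Capsella,Mustela).
Tracing Betula: it sits inside (Pongo,Betula).
The smallest clade enclosing all 3 is the whole tree (their MRCA is the root), so the answer is all 16 tips in alphabetical order.

Anopheles, Betula, Candida, Capsella, Cercopithecus, Culex, Gorilla, Kluyveromyces, Martes, Mustela, Papio, Peromyscus, Pongo, Salamandra, Sciurus, Staphylococcus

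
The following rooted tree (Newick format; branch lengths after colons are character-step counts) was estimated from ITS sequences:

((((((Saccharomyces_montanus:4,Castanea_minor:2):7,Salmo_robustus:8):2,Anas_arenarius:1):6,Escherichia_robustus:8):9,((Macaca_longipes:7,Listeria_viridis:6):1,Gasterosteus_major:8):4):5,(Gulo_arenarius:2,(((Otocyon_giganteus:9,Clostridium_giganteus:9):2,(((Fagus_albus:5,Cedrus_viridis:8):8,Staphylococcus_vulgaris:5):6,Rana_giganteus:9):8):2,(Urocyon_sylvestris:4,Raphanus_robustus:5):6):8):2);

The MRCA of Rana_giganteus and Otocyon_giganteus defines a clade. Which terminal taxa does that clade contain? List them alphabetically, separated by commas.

Cedrus_viridis, Clostridium_giganteus, Fagus_albus, Otocyon_giganteus, Rana_giganteus, Staphylococcus_vulgaris

Tracing Rana_giganteus: it sits inside (((Fagus_albus,Cedrus_viridis),Staphylococcus_vulgaris),Rana_giganteus).
Tracing Otocyon_giganteus: it sits inside (Otocyon_giganteus,Clostridium_giganteus).
The smallest clade enclosing both is ((Otocyon_giganteus,Clostridium_giganteus),(((Fagus_albus,Cedrus_viridis),Staphylococcus_vulgaris),Rana_giganteus)); the answer is its 6 terminal taxa in alphabetical order.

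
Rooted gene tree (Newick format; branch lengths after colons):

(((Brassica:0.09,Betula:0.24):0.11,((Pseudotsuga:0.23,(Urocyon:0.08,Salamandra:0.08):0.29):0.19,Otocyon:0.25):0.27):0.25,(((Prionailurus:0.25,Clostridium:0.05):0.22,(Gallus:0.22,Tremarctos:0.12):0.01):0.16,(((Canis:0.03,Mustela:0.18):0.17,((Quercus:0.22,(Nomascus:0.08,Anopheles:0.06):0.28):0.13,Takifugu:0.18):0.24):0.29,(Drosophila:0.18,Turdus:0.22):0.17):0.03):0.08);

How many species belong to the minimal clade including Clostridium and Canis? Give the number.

12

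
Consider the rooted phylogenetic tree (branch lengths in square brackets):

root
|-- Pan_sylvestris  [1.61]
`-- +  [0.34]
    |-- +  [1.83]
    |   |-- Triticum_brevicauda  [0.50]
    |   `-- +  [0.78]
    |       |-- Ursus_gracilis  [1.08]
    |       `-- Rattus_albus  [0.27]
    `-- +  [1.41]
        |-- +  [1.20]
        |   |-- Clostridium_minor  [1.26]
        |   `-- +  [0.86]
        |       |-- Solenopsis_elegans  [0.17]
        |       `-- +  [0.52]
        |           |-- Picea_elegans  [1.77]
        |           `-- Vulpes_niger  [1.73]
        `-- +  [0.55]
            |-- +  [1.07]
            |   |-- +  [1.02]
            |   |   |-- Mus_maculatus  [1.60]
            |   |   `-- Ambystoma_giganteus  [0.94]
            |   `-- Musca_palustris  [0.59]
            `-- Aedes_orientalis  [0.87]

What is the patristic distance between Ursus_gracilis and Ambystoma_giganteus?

8.68

The path runs Ursus_gracilis → … → MRCA → … → Ambystoma_giganteus; the MRCA is the node subtending ((Triticum_brevicauda,(Ursus_gracilis,Rattus_albus)),((Clostridium_minor,(Solenopsis_elegans,(Picea_elegans,Vulpes_niger))),(((Mus_maculatus,Ambystoma_giganteus),Musca_palustris),Aedes_orientalis))).
Branch lengths along that path: 1.08 + 0.78 + 1.83 + 1.41 + 0.55 + 1.07 + 1.02 + 0.94 = 8.68.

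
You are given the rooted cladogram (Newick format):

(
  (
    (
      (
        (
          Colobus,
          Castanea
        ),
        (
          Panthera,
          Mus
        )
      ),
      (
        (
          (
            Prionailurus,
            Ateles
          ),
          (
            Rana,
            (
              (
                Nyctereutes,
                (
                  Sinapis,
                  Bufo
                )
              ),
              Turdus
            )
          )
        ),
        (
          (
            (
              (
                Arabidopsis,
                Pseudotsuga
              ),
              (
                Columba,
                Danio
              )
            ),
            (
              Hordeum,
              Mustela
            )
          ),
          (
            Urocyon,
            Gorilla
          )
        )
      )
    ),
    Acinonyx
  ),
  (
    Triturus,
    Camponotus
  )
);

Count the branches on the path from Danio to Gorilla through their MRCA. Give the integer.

The MRCA of Danio and Gorilla is the node subtending ((((Arabidopsis,Pseudotsuga),(Columba,Danio)),(Hordeum,Mustela)),(Urocyon,Gorilla)).
From Danio up to that node: 4 branches. From Gorilla up to the same node: 2 branches. Total: 4 + 2 = 6.

6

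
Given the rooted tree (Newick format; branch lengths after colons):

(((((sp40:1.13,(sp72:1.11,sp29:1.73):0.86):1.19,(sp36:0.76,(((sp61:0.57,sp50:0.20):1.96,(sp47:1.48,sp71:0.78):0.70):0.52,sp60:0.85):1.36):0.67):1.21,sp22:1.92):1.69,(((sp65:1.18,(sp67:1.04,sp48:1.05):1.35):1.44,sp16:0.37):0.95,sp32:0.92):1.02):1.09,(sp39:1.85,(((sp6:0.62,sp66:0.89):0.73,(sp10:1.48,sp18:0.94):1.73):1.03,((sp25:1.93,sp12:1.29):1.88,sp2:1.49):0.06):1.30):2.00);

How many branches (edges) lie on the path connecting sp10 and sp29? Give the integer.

The MRCA of sp10 and sp29 is the root of the tree.
From sp10 up to that node: 5 branches. From sp29 up to the same node: 6 branches. Total: 5 + 6 = 11.

11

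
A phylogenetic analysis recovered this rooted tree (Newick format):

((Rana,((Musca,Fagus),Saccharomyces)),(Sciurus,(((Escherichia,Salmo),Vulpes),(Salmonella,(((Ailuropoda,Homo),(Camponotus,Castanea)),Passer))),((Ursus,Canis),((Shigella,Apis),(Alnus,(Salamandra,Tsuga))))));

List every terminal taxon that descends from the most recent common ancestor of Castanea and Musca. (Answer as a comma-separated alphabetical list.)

Tracing Castanea: it sits inside (Camponotus,Castanea).
Tracing Musca: it sits inside (Musca,Fagus).
The smallest clade enclosing both is the whole tree (their MRCA is the root), so the answer is all 21 tips in alphabetical order.

Ailuropoda, Alnus, Apis, Camponotus, Canis, Castanea, Escherichia, Fagus, Homo, Musca, Passer, Rana, Saccharomyces, Salamandra, Salmo, Salmonella, Sciurus, Shigella, Tsuga, Ursus, Vulpes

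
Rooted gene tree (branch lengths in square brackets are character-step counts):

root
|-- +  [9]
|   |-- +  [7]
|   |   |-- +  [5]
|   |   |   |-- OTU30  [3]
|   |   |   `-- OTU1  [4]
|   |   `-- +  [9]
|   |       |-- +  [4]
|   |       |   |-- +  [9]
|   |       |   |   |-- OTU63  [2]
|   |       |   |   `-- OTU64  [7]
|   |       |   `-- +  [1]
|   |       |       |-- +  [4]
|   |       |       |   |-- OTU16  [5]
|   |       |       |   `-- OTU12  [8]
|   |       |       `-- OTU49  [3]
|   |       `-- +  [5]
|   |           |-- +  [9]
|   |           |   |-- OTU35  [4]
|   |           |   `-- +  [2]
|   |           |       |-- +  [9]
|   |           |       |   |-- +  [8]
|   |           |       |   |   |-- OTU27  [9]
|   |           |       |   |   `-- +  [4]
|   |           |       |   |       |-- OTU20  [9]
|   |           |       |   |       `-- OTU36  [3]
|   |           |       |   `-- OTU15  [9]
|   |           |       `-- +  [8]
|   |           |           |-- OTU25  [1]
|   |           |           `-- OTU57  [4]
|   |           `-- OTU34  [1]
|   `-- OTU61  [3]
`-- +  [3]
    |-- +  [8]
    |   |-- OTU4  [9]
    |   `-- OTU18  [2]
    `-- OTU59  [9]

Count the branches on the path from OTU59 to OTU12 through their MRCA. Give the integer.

The MRCA of OTU59 and OTU12 is the root of the tree.
From OTU59 up to that node: 2 branches. From OTU12 up to the same node: 7 branches. Total: 2 + 7 = 9.

9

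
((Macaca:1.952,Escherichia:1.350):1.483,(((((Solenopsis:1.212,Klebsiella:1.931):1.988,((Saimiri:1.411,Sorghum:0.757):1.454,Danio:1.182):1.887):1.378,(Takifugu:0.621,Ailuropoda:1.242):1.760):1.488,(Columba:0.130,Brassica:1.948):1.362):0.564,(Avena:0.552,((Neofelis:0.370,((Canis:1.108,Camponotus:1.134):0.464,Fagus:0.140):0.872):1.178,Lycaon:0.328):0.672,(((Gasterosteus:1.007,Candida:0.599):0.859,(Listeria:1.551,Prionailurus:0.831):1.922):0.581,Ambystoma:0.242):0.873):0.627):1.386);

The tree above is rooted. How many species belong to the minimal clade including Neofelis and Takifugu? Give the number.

20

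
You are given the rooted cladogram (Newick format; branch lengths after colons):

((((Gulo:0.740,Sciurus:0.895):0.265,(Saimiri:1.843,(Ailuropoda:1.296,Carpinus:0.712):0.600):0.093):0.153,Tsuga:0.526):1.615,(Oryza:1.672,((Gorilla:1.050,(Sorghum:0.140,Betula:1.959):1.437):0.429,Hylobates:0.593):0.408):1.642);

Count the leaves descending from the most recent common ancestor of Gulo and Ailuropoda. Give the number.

5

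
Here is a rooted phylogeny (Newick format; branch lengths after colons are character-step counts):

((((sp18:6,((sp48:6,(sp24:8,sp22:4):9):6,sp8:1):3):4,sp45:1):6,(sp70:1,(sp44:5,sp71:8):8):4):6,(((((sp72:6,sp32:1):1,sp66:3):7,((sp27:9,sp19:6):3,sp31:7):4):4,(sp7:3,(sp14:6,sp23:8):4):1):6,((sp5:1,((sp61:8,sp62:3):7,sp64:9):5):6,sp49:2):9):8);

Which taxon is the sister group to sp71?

sp44

sp71 attaches to the tree at the node subtending (sp44,sp71).
The other lineage descending from that same node — the sister group — is the single tip sp44.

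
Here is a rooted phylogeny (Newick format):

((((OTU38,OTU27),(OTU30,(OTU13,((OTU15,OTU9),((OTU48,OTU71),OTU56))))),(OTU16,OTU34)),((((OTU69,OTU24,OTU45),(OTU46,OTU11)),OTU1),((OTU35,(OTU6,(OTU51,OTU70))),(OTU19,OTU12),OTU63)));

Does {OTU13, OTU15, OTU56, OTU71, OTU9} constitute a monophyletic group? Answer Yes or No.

The MRCA of the listed taxa subtends (OTU13,((OTU15,OTU9),((OTU48,OTU71),OTU56))).
That clade also contains OTU48, which is not in the proposed group, so the group is not monophyletic.

No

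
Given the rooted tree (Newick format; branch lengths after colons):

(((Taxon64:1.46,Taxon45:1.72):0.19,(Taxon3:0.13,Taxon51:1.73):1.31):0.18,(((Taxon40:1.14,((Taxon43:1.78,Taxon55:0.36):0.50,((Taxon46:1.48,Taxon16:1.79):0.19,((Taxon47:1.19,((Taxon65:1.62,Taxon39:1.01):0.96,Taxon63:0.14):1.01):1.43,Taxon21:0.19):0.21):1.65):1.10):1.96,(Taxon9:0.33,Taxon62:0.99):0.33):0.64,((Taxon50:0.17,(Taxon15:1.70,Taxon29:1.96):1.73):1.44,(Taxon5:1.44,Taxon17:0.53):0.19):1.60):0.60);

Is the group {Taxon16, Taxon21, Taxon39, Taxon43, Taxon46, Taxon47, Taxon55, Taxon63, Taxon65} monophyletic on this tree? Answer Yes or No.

Yes

The most recent common ancestor of these taxa subtends ((Taxon43,Taxon55),((Taxon46,Taxon16),((Taxon47,((Taxon65,Taxon39),Taxon63)),Taxon21))).
That clade has exactly 9 tips — every listed taxon and nothing else — so the group is monophyletic.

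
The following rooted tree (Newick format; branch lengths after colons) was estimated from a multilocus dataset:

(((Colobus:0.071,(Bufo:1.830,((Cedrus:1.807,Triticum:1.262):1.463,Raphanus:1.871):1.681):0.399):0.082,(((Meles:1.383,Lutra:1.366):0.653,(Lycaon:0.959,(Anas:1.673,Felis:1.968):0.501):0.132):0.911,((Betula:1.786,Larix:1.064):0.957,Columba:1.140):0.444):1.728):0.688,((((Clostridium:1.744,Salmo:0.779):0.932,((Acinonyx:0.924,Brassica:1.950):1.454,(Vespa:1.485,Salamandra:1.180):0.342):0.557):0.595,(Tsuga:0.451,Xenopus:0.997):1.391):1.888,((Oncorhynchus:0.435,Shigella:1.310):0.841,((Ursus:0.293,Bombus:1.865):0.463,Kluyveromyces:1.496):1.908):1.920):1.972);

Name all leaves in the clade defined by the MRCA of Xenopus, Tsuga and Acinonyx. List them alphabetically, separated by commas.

Acinonyx, Brassica, Clostridium, Salamandra, Salmo, Tsuga, Vespa, Xenopus

Tracing Xenopus: it sits inside (Tsuga,Xenopus).
Tracing Tsuga: it sits inside (Tsuga,Xenopus).
Tracing Acinonyx: it sits inside (Acinonyx,Brassica).
The smallest clade enclosing all 3 is (((Clostridium,Salmo),((Acinonyx,Brassica),(Vespa,Salamandra))),(Tsuga,Xenopus)); the answer is its 8 terminal taxa in alphabetical order.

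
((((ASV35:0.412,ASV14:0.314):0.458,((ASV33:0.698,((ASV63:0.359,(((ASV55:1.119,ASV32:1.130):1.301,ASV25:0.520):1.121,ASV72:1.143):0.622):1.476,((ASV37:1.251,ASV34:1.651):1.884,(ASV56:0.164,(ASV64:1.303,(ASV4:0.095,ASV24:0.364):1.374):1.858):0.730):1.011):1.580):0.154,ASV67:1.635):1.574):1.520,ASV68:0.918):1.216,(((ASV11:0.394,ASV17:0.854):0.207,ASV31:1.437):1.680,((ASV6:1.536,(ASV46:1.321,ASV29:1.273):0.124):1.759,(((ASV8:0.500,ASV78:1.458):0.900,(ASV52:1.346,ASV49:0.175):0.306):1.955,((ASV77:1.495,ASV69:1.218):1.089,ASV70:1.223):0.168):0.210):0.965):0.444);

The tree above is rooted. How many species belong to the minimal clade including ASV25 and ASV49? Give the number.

29

The MRCA of ASV25 and ASV49 is the root, so the clade is the entire tree.
That clade contains 29 terminal taxa: ASV11, ASV14, ASV17, ASV24, ASV25, ASV29, ASV31, ASV32, ASV33, ASV34, ASV35, ASV37, ASV4, ASV46, ASV49, ASV52, ASV55, ASV56, ASV6, ASV63, ASV64, ASV67, ASV68, ASV69, ASV70, ASV72, ASV77, ASV78, ASV8.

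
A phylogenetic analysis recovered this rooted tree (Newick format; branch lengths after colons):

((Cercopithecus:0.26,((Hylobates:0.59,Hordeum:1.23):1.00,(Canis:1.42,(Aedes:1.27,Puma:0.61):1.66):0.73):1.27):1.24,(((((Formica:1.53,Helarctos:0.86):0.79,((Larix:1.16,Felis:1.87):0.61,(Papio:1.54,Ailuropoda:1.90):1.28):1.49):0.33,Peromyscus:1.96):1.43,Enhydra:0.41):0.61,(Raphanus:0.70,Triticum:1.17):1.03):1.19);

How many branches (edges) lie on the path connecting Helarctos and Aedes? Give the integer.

The MRCA of Helarctos and Aedes is the root of the tree.
From Helarctos up to that node: 6 branches. From Aedes up to the same node: 5 branches. Total: 6 + 5 = 11.

11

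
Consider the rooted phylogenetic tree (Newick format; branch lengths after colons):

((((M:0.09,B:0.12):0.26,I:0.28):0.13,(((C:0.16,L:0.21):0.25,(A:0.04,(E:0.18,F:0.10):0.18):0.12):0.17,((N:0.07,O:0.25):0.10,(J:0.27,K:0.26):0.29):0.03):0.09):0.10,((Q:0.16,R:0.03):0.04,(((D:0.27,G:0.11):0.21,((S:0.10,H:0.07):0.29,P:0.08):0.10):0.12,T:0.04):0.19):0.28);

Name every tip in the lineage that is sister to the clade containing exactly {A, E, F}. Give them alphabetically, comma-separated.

The clade containing exactly {A, E, F} attaches to the tree at the node subtending ((C,L),(A,(E,F))).
The other lineage descending from that same node — the sister group — is (C,L); its 2 tips in alphabetical order are the answer.

C, L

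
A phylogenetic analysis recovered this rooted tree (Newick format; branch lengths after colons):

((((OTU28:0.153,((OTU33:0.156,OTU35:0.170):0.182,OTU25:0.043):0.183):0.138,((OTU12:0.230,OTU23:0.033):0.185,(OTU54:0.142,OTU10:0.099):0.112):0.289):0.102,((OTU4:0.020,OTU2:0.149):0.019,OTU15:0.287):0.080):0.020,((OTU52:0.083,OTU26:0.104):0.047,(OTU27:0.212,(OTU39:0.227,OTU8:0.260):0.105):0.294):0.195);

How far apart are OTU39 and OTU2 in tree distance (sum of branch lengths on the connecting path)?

1.089

The path runs OTU39 → … → MRCA → … → OTU2; the MRCA is the root of the tree.
Branch lengths along that path: 0.227 + 0.105 + 0.294 + 0.195 + 0.020 + 0.080 + 0.019 + 0.149 = 1.089.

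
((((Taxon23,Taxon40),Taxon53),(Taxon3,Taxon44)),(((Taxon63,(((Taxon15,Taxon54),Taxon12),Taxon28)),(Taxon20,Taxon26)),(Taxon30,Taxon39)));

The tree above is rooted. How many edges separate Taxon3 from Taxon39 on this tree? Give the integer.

6

The MRCA of Taxon3 and Taxon39 is the root of the tree.
From Taxon3 up to that node: 3 branches. From Taxon39 up to the same node: 3 branches. Total: 3 + 3 = 6.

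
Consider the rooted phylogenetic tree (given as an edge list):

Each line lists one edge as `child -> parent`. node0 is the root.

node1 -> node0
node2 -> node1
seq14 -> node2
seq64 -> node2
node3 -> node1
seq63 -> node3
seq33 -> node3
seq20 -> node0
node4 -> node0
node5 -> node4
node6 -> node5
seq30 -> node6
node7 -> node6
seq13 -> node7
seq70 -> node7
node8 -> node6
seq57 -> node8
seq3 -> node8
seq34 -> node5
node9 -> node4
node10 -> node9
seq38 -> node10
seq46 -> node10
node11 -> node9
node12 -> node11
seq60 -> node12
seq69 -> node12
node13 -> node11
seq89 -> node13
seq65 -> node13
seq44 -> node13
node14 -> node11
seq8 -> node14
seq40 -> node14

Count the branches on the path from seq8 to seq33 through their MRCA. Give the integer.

The MRCA of seq8 and seq33 is the root of the tree.
From seq8 up to that node: 5 branches. From seq33 up to the same node: 3 branches. Total: 5 + 3 = 8.

8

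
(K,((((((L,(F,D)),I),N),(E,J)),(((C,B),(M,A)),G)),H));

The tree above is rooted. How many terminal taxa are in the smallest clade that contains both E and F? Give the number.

7

The MRCA of E and F is the node subtending ((((L,(F,D)),I),N),(E,J)).
That clade contains 7 terminal taxa: D, E, F, I, J, L, N.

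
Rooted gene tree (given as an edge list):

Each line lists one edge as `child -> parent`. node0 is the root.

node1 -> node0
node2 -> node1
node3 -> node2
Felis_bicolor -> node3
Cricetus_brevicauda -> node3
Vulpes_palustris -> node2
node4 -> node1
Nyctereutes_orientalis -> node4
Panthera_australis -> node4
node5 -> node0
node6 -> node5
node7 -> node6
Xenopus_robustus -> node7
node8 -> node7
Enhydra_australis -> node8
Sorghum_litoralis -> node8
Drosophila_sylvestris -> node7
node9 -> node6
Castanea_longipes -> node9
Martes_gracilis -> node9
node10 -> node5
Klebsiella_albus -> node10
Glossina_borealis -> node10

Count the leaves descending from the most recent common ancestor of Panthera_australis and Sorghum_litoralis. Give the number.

The MRCA of Panthera_australis and Sorghum_litoralis is the root, so the clade is the entire tree.
That clade contains 13 terminal taxa: Castanea_longipes, Cricetus_brevicauda, Drosophila_sylvestris, Enhydra_australis, Felis_bicolor, Glossina_borealis, Klebsiella_albus, Martes_gracilis, Nyctereutes_orientalis, Panthera_australis, Sorghum_litoralis, Vulpes_palustris, Xenopus_robustus.

13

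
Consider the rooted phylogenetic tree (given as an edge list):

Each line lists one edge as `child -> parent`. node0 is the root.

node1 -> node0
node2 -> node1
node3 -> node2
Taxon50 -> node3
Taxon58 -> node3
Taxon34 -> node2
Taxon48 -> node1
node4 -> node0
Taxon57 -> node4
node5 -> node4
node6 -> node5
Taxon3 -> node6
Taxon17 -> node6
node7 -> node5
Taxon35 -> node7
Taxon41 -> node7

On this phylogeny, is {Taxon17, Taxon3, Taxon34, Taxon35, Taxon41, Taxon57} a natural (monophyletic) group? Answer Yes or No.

No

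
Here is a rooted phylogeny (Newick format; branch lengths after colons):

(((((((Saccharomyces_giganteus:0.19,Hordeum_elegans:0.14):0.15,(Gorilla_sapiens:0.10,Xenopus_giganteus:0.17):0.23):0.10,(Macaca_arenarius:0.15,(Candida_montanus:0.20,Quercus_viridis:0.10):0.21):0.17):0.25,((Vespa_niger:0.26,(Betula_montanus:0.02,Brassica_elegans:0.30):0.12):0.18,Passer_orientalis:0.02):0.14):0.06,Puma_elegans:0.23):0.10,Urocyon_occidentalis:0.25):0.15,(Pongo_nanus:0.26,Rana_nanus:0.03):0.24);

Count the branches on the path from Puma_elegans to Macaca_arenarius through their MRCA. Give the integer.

5

The MRCA of Puma_elegans and Macaca_arenarius is the node subtending (((((Saccharomyces_giganteus,Hordeum_elegans),(Gorilla_sapiens,Xenopus_giganteus)),(Macaca_arenarius,(Candida_montanus,Quercus_viridis))),((Vespa_niger,(Betula_montanus,Brassica_elegans)),Passer_orientalis)),Puma_elegans).
From Puma_elegans up to that node: 1 branch. From Macaca_arenarius up to the same node: 4 branches. Total: 1 + 4 = 5.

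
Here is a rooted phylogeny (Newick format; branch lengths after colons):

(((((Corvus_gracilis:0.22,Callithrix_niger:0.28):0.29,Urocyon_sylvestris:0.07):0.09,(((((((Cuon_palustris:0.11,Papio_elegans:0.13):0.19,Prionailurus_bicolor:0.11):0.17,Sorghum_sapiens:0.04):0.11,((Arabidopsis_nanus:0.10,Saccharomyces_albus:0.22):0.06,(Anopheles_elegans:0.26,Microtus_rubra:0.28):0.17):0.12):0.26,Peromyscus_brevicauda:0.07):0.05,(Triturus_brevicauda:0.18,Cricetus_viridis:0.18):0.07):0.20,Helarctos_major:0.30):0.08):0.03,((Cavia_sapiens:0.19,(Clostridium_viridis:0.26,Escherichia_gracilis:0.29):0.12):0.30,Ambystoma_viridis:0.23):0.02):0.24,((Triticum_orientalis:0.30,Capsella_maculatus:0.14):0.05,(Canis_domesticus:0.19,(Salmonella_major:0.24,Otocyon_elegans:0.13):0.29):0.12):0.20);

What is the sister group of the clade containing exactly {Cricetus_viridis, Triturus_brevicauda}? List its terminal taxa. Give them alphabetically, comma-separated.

Anopheles_elegans, Arabidopsis_nanus, Cuon_palustris, Microtus_rubra, Papio_elegans, Peromyscus_brevicauda, Prionailurus_bicolor, Saccharomyces_albus, Sorghum_sapiens

The clade containing exactly {Cricetus_viridis, Triturus_brevicauda} attaches to the tree at the node subtending ((((((Cuon_palustris,Papio_elegans),Prionailurus_bicolor),Sorghum_sapiens),((Arabidopsis_nanus,Saccharomyces_albus),(Anopheles_elegans,Microtus_rubra))),Peromyscus_brevicauda),(Triturus_brevicauda,Cricetus_viridis)).
The other lineage descending from that same node — the sister group — is (((((Cuon_palustris,Papio_elegans),Prionailurus_bicolor),Sorghum_sapiens),((Arabidopsis_nanus,Saccharomyces_albus),(Anopheles_elegans,Microtus_rubra))),Peromyscus_brevicauda); its 9 tips in alphabetical order are the answer.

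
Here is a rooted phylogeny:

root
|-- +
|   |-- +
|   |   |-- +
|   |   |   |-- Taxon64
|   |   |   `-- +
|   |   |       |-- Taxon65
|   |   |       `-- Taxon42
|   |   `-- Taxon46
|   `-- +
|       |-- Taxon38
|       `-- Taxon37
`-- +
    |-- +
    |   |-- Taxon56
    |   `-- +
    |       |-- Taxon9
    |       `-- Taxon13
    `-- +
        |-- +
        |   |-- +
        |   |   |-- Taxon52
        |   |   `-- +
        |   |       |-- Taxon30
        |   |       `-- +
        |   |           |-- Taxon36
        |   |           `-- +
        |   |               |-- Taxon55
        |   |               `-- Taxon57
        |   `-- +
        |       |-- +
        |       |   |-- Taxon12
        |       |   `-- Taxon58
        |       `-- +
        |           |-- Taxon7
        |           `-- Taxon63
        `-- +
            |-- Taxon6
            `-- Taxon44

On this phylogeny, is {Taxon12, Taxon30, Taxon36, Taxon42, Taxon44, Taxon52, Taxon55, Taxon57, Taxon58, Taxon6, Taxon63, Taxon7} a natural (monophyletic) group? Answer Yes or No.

No

The MRCA of the listed taxa is the root, so the smallest clade containing them is the whole tree.
That clade also contains Taxon13, Taxon37, Taxon38, Taxon46, Taxon56, Taxon64, Taxon65, Taxon9, which are not in the proposed group, so the group is not monophyletic.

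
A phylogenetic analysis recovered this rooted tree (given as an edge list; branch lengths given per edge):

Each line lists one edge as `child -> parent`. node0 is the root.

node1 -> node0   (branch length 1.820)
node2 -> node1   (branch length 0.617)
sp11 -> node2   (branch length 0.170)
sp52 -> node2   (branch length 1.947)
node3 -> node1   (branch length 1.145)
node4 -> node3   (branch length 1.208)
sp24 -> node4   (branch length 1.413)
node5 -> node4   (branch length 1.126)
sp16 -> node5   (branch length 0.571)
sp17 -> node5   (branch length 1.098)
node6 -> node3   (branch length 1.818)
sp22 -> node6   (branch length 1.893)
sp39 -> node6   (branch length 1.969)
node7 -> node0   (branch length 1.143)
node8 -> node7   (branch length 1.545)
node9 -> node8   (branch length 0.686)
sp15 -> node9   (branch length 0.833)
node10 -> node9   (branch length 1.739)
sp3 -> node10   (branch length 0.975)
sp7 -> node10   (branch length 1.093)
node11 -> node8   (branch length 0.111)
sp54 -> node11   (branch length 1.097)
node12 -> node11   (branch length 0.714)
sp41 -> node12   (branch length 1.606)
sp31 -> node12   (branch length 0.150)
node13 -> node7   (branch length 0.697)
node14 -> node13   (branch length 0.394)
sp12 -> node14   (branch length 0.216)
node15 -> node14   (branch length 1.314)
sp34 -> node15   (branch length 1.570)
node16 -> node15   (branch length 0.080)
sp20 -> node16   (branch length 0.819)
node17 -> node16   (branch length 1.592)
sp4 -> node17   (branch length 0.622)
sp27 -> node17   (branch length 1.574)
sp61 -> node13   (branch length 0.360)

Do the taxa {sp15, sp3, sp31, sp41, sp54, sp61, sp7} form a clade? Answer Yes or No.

The MRCA of the listed taxa subtends (((sp15,(sp3,sp7)),(sp54,(sp41,sp31))),((sp12,(sp34,(sp20,(sp4,sp27)))),sp61)).
That clade also contains sp12, sp20, sp27, sp34, sp4, which are not in the proposed group, so the group is not monophyletic.

No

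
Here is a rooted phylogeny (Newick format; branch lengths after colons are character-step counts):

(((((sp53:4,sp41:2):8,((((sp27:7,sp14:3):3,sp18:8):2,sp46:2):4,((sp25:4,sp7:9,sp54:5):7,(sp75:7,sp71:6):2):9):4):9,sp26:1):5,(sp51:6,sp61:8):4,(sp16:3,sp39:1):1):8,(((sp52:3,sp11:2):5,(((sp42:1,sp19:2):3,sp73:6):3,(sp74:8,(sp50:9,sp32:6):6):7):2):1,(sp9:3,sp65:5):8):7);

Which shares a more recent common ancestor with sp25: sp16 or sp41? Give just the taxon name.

The MRCA of sp25 and sp41 subtends ((sp53,sp41),((((sp27,sp14),sp18),sp46),((sp25,sp7,sp54),(sp75,sp71)))) (11 taxa).
The MRCA of sp25 and sp16 subtends ((((sp53,sp41),((((sp27,sp14),sp18),sp46),((sp25,sp7,sp54),(sp75,sp71)))),sp26),(sp51,sp61),(sp16,sp39)) (16 taxa).
The first is nested inside the second, so sp25 shares a more recent common ancestor with sp41.

sp41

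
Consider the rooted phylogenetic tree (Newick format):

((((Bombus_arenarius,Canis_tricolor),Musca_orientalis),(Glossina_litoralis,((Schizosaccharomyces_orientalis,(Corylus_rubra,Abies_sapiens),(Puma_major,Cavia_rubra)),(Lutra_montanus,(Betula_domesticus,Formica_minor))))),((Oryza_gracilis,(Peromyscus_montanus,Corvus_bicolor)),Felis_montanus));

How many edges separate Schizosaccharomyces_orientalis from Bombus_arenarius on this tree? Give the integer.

7

The MRCA of Schizosaccharomyces_orientalis and Bombus_arenarius is the node subtending (((Bombus_arenarius,Canis_tricolor),Musca_orientalis),(Glossina_litoralis,((Schizosaccharomyces_orientalis,(Corylus_rubra,Abies_sapiens),(Puma_major,Cavia_rubra)),(Lutra_montanus,(Betula_domesticus,Formica_minor))))).
From Schizosaccharomyces_orientalis up to that node: 4 branches. From Bombus_arenarius up to the same node: 3 branches. Total: 4 + 3 = 7.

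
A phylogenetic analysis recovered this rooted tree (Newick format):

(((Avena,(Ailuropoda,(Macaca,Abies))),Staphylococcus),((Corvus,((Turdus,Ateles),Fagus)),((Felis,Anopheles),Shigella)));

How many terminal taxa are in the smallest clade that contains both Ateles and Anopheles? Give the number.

7

The MRCA of Ateles and Anopheles is the node subtending ((Corvus,((Turdus,Ateles),Fagus)),((Felis,Anopheles),Shigella)).
That clade contains 7 terminal taxa: Anopheles, Ateles, Corvus, Fagus, Felis, Shigella, Turdus.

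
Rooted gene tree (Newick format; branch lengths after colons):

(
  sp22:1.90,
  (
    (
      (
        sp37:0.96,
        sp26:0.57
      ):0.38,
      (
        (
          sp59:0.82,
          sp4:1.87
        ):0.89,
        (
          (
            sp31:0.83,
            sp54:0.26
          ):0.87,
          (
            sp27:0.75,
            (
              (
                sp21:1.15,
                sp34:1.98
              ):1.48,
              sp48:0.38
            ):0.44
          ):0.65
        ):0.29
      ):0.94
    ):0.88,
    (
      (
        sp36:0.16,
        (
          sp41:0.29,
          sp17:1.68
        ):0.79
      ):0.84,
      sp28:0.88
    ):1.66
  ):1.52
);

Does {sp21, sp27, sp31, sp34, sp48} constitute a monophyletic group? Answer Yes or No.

No

The MRCA of the listed taxa subtends ((sp31,sp54),(sp27,((sp21,sp34),sp48))).
That clade also contains sp54, which is not in the proposed group, so the group is not monophyletic.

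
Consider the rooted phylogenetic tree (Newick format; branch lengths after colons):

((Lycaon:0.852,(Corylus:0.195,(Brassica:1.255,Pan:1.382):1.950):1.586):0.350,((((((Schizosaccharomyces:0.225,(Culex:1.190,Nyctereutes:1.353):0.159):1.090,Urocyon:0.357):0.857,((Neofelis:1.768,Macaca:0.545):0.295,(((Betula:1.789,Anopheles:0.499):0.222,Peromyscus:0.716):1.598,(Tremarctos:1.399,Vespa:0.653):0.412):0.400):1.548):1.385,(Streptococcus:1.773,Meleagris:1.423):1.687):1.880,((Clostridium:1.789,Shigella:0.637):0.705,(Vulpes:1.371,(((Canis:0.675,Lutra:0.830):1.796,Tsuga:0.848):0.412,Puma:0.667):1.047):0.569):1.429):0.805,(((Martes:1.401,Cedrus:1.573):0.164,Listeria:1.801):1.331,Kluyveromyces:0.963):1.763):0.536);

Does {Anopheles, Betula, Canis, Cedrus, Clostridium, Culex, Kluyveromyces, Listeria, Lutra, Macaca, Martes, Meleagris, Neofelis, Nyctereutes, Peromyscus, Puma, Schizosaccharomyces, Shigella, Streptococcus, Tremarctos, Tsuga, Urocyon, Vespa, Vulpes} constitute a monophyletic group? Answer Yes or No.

Yes

The most recent common ancestor of these taxa subtends ((((((Schizosaccharomyces,(Culex,Nyctereutes)),Urocyon),((Neofelis,Macaca),(((Betula,Anopheles),Peromyscus),(Tremarctos,Vespa)))),(Streptococcus,Meleagris)),((Clostridium,Shigella),(Vulpes,(((Canis,Lutra),Tsuga),Puma)))),(((Martes,Cedrus),Listeria),Kluyveromyces)).
That clade has exactly 24 tips — every listed taxon and nothing else — so the group is monophyletic.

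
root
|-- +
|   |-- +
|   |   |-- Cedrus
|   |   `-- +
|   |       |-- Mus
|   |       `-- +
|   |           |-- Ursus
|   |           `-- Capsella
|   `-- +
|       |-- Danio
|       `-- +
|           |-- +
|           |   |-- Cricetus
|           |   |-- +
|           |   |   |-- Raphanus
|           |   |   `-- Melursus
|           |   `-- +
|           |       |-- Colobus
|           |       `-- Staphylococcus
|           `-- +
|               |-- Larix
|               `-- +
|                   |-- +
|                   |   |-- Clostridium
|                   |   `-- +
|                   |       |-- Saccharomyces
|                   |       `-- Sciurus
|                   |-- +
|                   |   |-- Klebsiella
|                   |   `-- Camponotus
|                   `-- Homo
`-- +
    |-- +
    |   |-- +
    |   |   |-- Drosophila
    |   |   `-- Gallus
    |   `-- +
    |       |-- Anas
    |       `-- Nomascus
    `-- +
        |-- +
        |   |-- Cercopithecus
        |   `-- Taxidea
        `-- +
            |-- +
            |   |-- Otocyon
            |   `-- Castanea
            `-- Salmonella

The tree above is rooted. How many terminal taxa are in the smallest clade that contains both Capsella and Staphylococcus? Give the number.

The MRCA of Capsella and Staphylococcus is the node subtending ((Cedrus,(Mus,(Ursus,Capsella))),(Danio,((Cricetus,(Raphanus,Melursus),(Colobus,Staphylococcus)),(Larix,((Clostridium,(Saccharomyces,Sciurus)),(Klebsiella,Camponotus),Homo))))).
That clade contains 17 terminal taxa: Camponotus, Capsella, Cedrus, Clostridium, Colobus, Cricetus, Danio, Homo, Klebsiella, Larix, Melursus, Mus, Raphanus, Saccharomyces, Sciurus, Staphylococcus, Ursus.

17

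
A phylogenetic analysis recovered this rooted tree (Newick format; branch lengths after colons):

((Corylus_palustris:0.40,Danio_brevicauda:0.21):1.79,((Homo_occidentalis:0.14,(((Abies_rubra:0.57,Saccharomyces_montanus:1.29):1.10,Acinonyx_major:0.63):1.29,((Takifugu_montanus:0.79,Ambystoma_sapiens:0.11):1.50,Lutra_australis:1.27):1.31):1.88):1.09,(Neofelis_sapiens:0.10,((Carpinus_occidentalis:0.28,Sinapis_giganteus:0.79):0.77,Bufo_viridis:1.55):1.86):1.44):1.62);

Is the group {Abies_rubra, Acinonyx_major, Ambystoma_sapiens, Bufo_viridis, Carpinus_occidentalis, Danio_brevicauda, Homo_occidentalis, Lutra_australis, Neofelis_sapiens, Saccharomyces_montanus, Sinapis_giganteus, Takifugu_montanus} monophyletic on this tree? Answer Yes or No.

The MRCA of the listed taxa is the root, so the smallest clade containing them is the whole tree.
That clade also contains Corylus_palustris, which is not in the proposed group, so the group is not monophyletic.

No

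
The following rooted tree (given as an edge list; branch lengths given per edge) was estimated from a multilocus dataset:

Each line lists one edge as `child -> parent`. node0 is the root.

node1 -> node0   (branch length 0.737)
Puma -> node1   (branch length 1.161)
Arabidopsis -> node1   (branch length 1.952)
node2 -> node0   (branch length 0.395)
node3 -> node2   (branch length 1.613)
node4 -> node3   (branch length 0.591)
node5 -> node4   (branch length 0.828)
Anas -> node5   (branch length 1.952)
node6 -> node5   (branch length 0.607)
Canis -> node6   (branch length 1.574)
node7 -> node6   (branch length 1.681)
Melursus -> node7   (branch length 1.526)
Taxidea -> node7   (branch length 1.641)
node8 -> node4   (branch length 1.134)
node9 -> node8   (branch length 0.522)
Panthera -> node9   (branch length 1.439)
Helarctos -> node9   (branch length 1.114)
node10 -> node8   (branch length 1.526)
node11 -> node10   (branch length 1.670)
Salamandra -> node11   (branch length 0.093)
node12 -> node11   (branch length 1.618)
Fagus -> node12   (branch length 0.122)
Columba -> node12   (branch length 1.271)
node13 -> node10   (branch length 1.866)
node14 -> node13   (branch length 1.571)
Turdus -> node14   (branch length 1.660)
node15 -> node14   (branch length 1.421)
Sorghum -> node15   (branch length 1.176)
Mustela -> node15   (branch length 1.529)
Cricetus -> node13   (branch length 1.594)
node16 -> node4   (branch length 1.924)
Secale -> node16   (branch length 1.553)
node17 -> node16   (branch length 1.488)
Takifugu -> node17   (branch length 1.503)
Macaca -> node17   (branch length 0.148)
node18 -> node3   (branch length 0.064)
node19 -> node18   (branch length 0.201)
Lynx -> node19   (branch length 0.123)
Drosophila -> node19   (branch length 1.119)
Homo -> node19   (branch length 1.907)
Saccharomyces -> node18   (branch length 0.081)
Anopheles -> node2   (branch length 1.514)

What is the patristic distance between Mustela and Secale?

12.524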